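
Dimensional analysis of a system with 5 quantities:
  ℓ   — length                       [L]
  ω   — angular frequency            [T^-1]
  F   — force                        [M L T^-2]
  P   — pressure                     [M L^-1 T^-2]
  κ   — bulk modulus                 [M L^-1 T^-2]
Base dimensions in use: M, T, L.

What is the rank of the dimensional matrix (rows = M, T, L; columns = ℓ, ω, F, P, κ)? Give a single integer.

Exponent matrix [M,T,L] × [ℓ,ω,F,P,κ]:
  M: [ 0  0  1  1  1]
  T: [ 0 -1 -2 -2 -2]
  L: [ 1  0  1 -1 -1]
Row reduction gives pivot columns ℓ,ω,F; rank = 3

3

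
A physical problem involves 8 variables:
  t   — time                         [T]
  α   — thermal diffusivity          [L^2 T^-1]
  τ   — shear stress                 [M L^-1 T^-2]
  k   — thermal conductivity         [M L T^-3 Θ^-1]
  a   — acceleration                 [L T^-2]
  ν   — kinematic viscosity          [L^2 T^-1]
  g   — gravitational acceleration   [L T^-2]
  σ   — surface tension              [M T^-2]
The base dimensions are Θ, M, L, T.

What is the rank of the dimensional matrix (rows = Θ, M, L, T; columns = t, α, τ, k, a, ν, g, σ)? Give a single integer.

4

Dimensional matrix (Θ×M×L×T by t×α×τ×k×a×ν×g×σ):
  Θ: [ 0  0  0 -1  0  0  0  0]
  M: [ 0  0  1  1  0  0  0  1]
  L: [ 0  2 -1  1  1  2  1  0]
  T: [ 1 -1 -2 -3 -2 -1 -2 -2]
RREF → pivots at {t,α,τ,k} ⇒ r = 4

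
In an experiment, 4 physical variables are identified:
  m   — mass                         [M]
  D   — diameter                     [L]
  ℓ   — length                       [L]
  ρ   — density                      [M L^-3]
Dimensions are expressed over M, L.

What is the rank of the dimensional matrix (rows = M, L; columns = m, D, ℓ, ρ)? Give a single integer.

2

Dimensional matrix (M×L by m×D×ℓ×ρ):
  M: [ 1  0  0  1]
  L: [ 0  1  1 -3]
Row reduction gives pivot columns m,D; rank = 2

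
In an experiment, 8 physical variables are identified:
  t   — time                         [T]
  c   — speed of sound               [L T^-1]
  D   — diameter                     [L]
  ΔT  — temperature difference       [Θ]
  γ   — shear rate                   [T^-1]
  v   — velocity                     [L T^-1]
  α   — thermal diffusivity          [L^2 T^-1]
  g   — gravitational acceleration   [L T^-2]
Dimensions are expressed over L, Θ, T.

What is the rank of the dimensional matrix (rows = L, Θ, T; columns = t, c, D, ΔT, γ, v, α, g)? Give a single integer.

3

Dimensional matrix (L×Θ×T by t×c×D×ΔT×γ×v×α×g):
  L: [ 0  1  1  0  0  1  2  1]
  Θ: [ 0  0  0  1  0  0  0  0]
  T: [ 1 -1  0  0 -1 -1 -1 -2]
Row reduction gives pivot columns t,c,ΔT; rank = 3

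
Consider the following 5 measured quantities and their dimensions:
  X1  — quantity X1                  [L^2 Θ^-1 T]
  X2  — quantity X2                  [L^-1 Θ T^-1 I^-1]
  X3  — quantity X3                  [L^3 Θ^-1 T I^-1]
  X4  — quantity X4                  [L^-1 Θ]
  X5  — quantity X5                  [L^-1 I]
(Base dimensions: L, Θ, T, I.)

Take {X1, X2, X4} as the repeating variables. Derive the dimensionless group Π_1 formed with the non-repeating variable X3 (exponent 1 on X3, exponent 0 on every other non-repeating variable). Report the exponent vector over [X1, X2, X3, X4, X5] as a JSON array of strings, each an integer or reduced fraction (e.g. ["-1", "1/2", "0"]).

Dimensional matrix (L×Θ×T×I by X1×X2×X3×X4×X5):
  L: [ 2 -1  3 -1 -1]
  Θ: [-1  1 -1  1  0]
  T: [ 1 -1  1  0  0]
  I: [ 0 -1 -1  0  1]
Echelon form has 3 nonzero rows (pivots: X1,X2,X4)
Repeat: X1,X2,X4; free: X3,X5
RREF:
  r0: [   1    0    2    0   -1]
  r1: [   0    1    1    0   -1]
  r2: [   0    0    0    1    0]
  r3: [   0    0    0    0    0]
Fix exponent of X3 at 1, X5 at 0; solve each RREF row for its pivot's exponent:
  r0: exp(X1) + (2)·1 = 0 ⇒ exp(X1) = -2
  r1: exp(X2) + (1)·1 = 0 ⇒ exp(X2) = -1
  r2: exp(X4) + (0)·1 = 0 ⇒ exp(X4) = 0
Π_1 = X1^-2 · X2^-1 · X3

["-2", "-1", "1", "0", "0"]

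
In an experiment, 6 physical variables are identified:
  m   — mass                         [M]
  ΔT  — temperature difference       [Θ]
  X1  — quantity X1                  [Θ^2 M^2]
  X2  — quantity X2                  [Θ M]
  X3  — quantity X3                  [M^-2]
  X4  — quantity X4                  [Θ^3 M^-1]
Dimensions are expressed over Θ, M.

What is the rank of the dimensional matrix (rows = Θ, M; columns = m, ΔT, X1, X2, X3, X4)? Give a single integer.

2

Exponent matrix [Θ,M] × [m,ΔT,X1,X2,X3,X4]:
  Θ: [ 0  1  2  1  0  3]
  M: [ 1  0  2  1 -2 -1]
Row reduction gives pivot columns m,ΔT; rank = 2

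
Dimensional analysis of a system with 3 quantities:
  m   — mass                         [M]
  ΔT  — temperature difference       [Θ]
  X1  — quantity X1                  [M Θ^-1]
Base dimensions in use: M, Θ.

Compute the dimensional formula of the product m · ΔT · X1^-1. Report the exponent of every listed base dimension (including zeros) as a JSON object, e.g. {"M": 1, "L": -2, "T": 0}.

Exponent matrix [M,Θ] × [m,ΔT,X1]:
  M: [ 1  0  1]
  Θ: [ 0  1 -1]
  [M]: (1)·1+(1)·0+(-1)·1 = 0
  [Θ]: (1)·0+(1)·1+(-1)·-1 = 2
⇒ Θ^2

{"M": 0, "Θ": 2}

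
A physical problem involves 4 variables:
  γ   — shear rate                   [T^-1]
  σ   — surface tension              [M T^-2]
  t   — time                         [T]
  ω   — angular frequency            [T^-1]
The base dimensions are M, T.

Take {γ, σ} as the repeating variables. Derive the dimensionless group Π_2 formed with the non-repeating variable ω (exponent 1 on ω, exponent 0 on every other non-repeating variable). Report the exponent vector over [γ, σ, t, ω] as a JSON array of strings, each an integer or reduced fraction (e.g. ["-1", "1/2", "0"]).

["-1", "0", "0", "1"]

Write exponents as rows M,T / cols γ,σ,t,ω:
  M: [ 0  1  0  0]
  T: [-1 -2  1 -1]
RREF → pivots at {γ,σ} ⇒ r = 2
Repeat: γ,σ; free: t,ω
RREF:
  r0: [   1    0   -1    1]
  r1: [   0    1    0    0]
Fix exponent of ω at 1, t at 0; solve each RREF row for its pivot's exponent:
  r0: exp(γ) + (1)·1 = 0 ⇒ exp(γ) = -1
  r1: exp(σ) + (0)·1 = 0 ⇒ exp(σ) = 0
Π_2 = γ^-1 · ω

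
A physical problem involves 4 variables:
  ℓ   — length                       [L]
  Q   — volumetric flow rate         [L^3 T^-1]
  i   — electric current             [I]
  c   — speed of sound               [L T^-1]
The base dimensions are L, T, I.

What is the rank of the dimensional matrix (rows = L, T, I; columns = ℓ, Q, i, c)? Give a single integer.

3

Write exponents as rows L,T,I / cols ℓ,Q,i,c:
  L: [ 1  3  0  1]
  T: [ 0 -1  0 -1]
  I: [ 0  0  1  0]
Echelon form has 3 nonzero rows (pivots: ℓ,Q,i)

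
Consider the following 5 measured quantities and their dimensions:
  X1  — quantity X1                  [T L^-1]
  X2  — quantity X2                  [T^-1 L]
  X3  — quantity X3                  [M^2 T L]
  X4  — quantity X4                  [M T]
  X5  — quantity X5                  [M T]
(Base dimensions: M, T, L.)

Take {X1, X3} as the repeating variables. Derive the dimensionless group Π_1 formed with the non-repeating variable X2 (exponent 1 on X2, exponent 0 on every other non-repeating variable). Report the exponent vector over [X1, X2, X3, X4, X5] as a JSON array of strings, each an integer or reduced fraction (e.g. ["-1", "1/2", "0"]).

["1", "1", "0", "0", "0"]

Write exponents as rows M,T,L / cols X1,X2,X3,X4,X5:
  M: [ 0  0  2  1  1]
  T: [ 1 -1  1  1  1]
  L: [-1  1  1  0  0]
Row reduction gives pivot columns X1,X3; rank = 2
Pivot set = {X1,X3}, free = {X2,X4,X5}
RREF:
  r0: [   1   -1    0  1/2  1/2]
  r1: [   0    0    1  1/2  1/2]
  r2: [   0    0    0    0    0]
Fix exponent of X2 at 1, X4 at 0, X5 at 0; solve each RREF row for its pivot's exponent:
  r0: exp(X1) + (-1)·1 = 0 ⇒ exp(X1) = 1
  r1: exp(X3) + (0)·1 = 0 ⇒ exp(X3) = 0
Π_1 = X1 · X2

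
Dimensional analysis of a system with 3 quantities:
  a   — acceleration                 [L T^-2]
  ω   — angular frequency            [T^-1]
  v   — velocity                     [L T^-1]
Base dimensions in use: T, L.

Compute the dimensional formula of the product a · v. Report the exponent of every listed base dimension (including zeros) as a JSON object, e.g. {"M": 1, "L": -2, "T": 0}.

{"T": -3, "L": 2}

Write exponents as rows T,L / cols a,ω,v:
  T: [-2 -1 -1]
  L: [ 1  0  1]
  [T]: (1)·-2+(1)·-1 = -3
  [L]: (1)·1+(1)·1 = 2
⇒ T^-3 L^2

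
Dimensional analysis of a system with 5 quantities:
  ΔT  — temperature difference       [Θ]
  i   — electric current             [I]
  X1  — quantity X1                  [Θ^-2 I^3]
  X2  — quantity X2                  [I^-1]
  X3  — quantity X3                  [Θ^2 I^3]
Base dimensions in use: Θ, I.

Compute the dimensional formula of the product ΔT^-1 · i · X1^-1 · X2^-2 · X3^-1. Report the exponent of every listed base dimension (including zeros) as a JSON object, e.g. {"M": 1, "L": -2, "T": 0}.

Write exponents as rows Θ,I / cols ΔT,i,X1,X2,X3:
  Θ: [ 1  0 -2  0  2]
  I: [ 0  1  3 -1  3]
  [Θ]: (-1)·1+(1)·0+(-1)·-2+(-2)·0+(-1)·2 = -1
  [I]: (-1)·0+(1)·1+(-1)·3+(-2)·-1+(-1)·3 = -3
⇒ Θ^-1 I^-3

{"Θ": -1, "I": -3}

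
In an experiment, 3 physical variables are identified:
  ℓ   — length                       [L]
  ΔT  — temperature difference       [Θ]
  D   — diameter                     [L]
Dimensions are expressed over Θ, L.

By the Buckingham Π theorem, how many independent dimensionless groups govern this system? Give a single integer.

1

Write exponents as rows Θ,L / cols ℓ,ΔT,D:
  Θ: [ 0  1  0]
  L: [ 1  0  1]
Echelon form has 2 nonzero rows (pivots: ℓ,ΔT)
Π count = n − r = 3 − 2 = 1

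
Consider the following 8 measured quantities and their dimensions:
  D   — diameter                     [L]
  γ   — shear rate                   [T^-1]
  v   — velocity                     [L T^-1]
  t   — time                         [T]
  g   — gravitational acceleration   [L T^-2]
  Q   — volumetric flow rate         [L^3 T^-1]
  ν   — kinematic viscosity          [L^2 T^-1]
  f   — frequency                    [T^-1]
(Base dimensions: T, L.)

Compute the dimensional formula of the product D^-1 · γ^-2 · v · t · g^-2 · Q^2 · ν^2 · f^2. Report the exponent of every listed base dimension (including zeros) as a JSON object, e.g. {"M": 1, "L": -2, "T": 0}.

{"T": 0, "L": 8}

Write exponents as rows T,L / cols D,γ,v,t,g,Q,ν,f:
  T: [ 0 -1 -1  1 -2 -1 -1 -1]
  L: [ 1  0  1  0  1  3  2  0]
  [T]: (-1)·0+(-2)·-1+(1)·-1+(1)·1+(-2)·-2+(2)·-1+(2)·-1+(2)·-1 = 0
  [L]: (-1)·1+(-2)·0+(1)·1+(1)·0+(-2)·1+(2)·3+(2)·2+(2)·0 = 8
⇒ L^8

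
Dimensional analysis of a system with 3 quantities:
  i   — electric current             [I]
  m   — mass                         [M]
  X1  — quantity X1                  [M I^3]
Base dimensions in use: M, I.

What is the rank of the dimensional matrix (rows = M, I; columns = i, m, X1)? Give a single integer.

2

Exponent matrix [M,I] × [i,m,X1]:
  M: [ 0  1  1]
  I: [ 1  0  3]
Echelon form has 2 nonzero rows (pivots: i,m)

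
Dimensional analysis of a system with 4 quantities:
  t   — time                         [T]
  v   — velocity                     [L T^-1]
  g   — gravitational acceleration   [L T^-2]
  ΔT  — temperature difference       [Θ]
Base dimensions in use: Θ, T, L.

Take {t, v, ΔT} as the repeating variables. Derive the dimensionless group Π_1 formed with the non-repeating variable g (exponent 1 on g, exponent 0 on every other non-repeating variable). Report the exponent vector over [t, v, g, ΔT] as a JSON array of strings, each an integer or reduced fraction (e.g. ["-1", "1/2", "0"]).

["1", "-1", "1", "0"]

Write exponents as rows Θ,T,L / cols t,v,g,ΔT:
  Θ: [ 0  0  0  1]
  T: [ 1 -1 -2  0]
  L: [ 0  1  1  0]
Row reduction gives pivot columns t,v,ΔT; rank = 3
Repeat: t,v,ΔT; free: g
RREF:
  r0: [   1    0   -1    0]
  r1: [   0    1    1    0]
  r2: [   0    0    0    1]
Fix exponent of g at 1; solve each RREF row for its pivot's exponent:
  r0: exp(t) + (-1)·1 = 0 ⇒ exp(t) = 1
  r1: exp(v) + (1)·1 = 0 ⇒ exp(v) = -1
  r2: exp(ΔT) + (0)·1 = 0 ⇒ exp(ΔT) = 0
Π_1 = t · v^-1 · g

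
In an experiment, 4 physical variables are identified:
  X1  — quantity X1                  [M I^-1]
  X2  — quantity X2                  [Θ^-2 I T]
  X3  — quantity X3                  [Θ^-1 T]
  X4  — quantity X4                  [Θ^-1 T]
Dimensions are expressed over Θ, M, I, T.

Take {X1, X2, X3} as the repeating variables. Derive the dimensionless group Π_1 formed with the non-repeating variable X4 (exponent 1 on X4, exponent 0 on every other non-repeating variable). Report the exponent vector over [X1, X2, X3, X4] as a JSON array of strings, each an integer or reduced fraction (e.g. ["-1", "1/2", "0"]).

["0", "0", "-1", "1"]

Write exponents as rows Θ,M,I,T / cols X1,X2,X3,X4:
  Θ: [ 0 -2 -1 -1]
  M: [ 1  0  0  0]
  I: [-1  1  0  0]
  T: [ 0  1  1  1]
Row reduction gives pivot columns X1,X2,X3; rank = 3
Repeat: X1,X2,X3; free: X4
RREF:
  r0: [   1    0    0    0]
  r1: [   0    1    0    0]
  r2: [   0    0    1    1]
  r3: [   0    0    0    0]
Fix exponent of X4 at 1; solve each RREF row for its pivot's exponent:
  r0: exp(X1) + (0)·1 = 0 ⇒ exp(X1) = 0
  r1: exp(X2) + (0)·1 = 0 ⇒ exp(X2) = 0
  r2: exp(X3) + (1)·1 = 0 ⇒ exp(X3) = -1
Π_1 = X3^-1 · X4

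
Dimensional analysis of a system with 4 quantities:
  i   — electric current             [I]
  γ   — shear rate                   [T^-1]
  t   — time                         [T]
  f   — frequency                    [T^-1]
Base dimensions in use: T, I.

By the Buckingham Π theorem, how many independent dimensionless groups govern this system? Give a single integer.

2

Exponent matrix [T,I] × [i,γ,t,f]:
  T: [ 0 -1  1 -1]
  I: [ 1  0  0  0]
Row reduction gives pivot columns i,γ; rank = 2
n=4, r=2 ⇒ 2 dimensionless groups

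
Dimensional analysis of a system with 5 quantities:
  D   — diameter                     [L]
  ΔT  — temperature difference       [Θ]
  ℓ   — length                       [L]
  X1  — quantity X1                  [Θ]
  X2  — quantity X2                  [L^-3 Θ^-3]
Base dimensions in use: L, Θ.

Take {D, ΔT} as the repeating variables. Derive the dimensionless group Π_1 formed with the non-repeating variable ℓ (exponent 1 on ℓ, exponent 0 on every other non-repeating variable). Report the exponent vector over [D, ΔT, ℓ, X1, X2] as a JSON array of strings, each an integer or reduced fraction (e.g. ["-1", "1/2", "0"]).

Exponent matrix [L,Θ] × [D,ΔT,ℓ,X1,X2]:
  L: [ 1  0  1  0 -3]
  Θ: [ 0  1  0  1 -3]
RREF → pivots at {D,ΔT} ⇒ r = 2
Repeat: D,ΔT; free: ℓ,X1,X2
RREF:
  r0: [   1    0    1    0   -3]
  r1: [   0    1    0    1   -3]
Fix exponent of ℓ at 1, X1 at 0, X2 at 0; solve each RREF row for its pivot's exponent:
  r0: exp(D) + (1)·1 = 0 ⇒ exp(D) = -1
  r1: exp(ΔT) + (0)·1 = 0 ⇒ exp(ΔT) = 0
Π_1 = D^-1 · ℓ

["-1", "0", "1", "0", "0"]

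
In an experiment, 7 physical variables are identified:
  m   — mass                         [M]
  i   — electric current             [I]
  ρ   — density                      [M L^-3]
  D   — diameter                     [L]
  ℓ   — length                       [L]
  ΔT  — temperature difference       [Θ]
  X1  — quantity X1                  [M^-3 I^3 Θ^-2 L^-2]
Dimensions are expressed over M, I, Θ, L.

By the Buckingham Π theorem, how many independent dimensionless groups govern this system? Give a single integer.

Dimensional matrix (M×I×Θ×L by m×i×ρ×D×ℓ×ΔT×X1):
  M: [ 1  0  1  0  0  0 -3]
  I: [ 0  1  0  0  0  0  3]
  Θ: [ 0  0  0  0  0  1 -2]
  L: [ 0  0 -3  1  1  0 -2]
Row reduction gives pivot columns m,i,ρ,ΔT; rank = 4
7 vars − rank 4 = 3 Π groups

3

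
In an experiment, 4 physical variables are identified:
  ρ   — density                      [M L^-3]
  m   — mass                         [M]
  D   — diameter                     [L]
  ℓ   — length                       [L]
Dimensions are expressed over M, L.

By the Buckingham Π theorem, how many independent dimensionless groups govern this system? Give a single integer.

2

Dimensional matrix (M×L by ρ×m×D×ℓ):
  M: [ 1  1  0  0]
  L: [-3  0  1  1]
Echelon form has 2 nonzero rows (pivots: ρ,m)
n=4, r=2 ⇒ 2 dimensionless groups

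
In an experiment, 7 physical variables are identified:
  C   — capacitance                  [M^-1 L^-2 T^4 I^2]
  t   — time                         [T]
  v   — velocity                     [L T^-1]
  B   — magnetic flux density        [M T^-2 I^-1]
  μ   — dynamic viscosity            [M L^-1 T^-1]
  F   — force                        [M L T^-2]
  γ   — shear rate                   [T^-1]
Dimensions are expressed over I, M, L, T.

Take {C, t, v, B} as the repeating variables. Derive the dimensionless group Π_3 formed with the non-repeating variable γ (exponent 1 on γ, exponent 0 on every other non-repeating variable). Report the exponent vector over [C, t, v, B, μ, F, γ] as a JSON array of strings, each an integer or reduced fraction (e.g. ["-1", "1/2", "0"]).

Exponent matrix [I,M,L,T] × [C,t,v,B,μ,F,γ]:
  I: [ 2  0  0 -1  0  0  0]
  M: [-1  0  0  1  1  1  0]
  L: [-2  0  1  0 -1  1  0]
  T: [ 4  1 -1 -2 -1 -2 -1]
RREF → pivots at {C,t,v,B} ⇒ r = 4
Pivot set = {C,t,v,B}, free = {μ,F,γ}
RREF:
  r0: [   1    0    0    0    1    1    0]
  r1: [   0    1    0    0    0    1   -1]
  r2: [   0    0    1    0    1    3    0]
  r3: [   0    0    0    1    2    2    0]
Fix exponent of γ at 1, μ at 0, F at 0; solve each RREF row for its pivot's exponent:
  r0: exp(C) + (0)·1 = 0 ⇒ exp(C) = 0
  r1: exp(t) + (-1)·1 = 0 ⇒ exp(t) = 1
  r2: exp(v) + (0)·1 = 0 ⇒ exp(v) = 0
  r3: exp(B) + (0)·1 = 0 ⇒ exp(B) = 0
Π_3 = t · γ

["0", "1", "0", "0", "0", "0", "1"]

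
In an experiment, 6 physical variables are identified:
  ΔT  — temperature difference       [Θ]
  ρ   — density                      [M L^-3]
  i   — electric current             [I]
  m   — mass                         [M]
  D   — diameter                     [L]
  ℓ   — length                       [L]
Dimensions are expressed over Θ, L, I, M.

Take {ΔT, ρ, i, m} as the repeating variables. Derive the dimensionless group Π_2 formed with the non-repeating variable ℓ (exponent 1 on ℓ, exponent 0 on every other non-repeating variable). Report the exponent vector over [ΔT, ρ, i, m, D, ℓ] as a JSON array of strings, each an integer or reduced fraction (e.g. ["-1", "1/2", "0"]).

["0", "1/3", "0", "-1/3", "0", "1"]

Exponent matrix [Θ,L,I,M] × [ΔT,ρ,i,m,D,ℓ]:
  Θ: [ 1  0  0  0  0  0]
  L: [ 0 -3  0  0  1  1]
  I: [ 0  0  1  0  0  0]
  M: [ 0  1  0  1  0  0]
RREF → pivots at {ΔT,ρ,i,m} ⇒ r = 4
Repeat: ΔT,ρ,i,m; free: D,ℓ
RREF:
  r0: [   1    0    0    0    0    0]
  r1: [   0    1    0    0 -1/3 -1/3]
  r2: [   0    0    1    0    0    0]
  r3: [   0    0    0    1  1/3  1/3]
Fix exponent of ℓ at 1, D at 0; solve each RREF row for its pivot's exponent:
  r0: exp(ΔT) + (0)·1 = 0 ⇒ exp(ΔT) = 0
  r1: exp(ρ) + (-1/3)·1 = 0 ⇒ exp(ρ) = 1/3
  r2: exp(i) + (0)·1 = 0 ⇒ exp(i) = 0
  r3: exp(m) + (1/3)·1 = 0 ⇒ exp(m) = -1/3
Π_2 = ρ^(1/3) · m^(-1/3) · ℓ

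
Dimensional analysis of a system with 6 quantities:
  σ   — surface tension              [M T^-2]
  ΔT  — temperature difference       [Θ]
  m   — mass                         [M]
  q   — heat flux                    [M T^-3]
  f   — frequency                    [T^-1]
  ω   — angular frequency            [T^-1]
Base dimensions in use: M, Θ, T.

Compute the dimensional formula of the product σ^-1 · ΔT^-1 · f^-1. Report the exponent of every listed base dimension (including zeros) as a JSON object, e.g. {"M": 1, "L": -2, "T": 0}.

{"M": -1, "Θ": -1, "T": 3}

Dimensional matrix (M×Θ×T by σ×ΔT×m×q×f×ω):
  M: [ 1  0  1  1  0  0]
  Θ: [ 0  1  0  0  0  0]
  T: [-2  0  0 -3 -1 -1]
  [M]: (-1)·1+(-1)·0+(-1)·0 = -1
  [Θ]: (-1)·0+(-1)·1+(-1)·0 = -1
  [T]: (-1)·-2+(-1)·0+(-1)·-1 = 3
⇒ M^-1 Θ^-1 T^3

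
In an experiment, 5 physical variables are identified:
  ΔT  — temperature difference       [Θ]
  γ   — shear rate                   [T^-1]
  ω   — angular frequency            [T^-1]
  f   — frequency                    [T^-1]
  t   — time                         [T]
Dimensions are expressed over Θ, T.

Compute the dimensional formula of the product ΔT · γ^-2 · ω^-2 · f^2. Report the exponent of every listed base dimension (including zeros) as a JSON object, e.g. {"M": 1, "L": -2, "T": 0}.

{"Θ": 1, "T": 2}

Dimensional matrix (Θ×T by ΔT×γ×ω×f×t):
  Θ: [ 1  0  0  0  0]
  T: [ 0 -1 -1 -1  1]
  [Θ]: (1)·1+(-2)·0+(-2)·0+(2)·0 = 1
  [T]: (1)·0+(-2)·-1+(-2)·-1+(2)·-1 = 2
⇒ Θ T^2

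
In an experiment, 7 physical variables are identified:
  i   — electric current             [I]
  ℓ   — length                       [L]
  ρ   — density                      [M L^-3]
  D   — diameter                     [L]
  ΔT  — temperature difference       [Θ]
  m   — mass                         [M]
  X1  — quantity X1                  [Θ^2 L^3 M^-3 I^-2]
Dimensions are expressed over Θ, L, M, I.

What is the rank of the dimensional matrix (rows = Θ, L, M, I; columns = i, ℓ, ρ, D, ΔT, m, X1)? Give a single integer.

Write exponents as rows Θ,L,M,I / cols i,ℓ,ρ,D,ΔT,m,X1:
  Θ: [ 0  0  0  0  1  0  2]
  L: [ 0  1 -3  1  0  0  3]
  M: [ 0  0  1  0  0  1 -3]
  I: [ 1  0  0  0  0  0 -2]
RREF → pivots at {i,ℓ,ρ,ΔT} ⇒ r = 4

4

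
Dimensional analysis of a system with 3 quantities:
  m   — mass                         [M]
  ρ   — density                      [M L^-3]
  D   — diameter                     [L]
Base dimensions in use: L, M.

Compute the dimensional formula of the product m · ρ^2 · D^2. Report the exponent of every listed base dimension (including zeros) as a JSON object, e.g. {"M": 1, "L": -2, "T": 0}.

Dimensional matrix (L×M by m×ρ×D):
  L: [ 0 -3  1]
  M: [ 1  1  0]
  [L]: (1)·0+(2)·-3+(2)·1 = -4
  [M]: (1)·1+(2)·1+(2)·0 = 3
⇒ L^-4 M^3

{"L": -4, "M": 3}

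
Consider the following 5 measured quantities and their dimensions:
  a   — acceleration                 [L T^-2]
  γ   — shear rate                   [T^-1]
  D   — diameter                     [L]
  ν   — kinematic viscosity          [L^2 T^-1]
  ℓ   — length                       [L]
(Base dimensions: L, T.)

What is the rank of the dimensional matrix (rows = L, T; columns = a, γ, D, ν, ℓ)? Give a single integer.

2

Dimensional matrix (L×T by a×γ×D×ν×ℓ):
  L: [ 1  0  1  2  1]
  T: [-2 -1  0 -1  0]
RREF → pivots at {a,γ} ⇒ r = 2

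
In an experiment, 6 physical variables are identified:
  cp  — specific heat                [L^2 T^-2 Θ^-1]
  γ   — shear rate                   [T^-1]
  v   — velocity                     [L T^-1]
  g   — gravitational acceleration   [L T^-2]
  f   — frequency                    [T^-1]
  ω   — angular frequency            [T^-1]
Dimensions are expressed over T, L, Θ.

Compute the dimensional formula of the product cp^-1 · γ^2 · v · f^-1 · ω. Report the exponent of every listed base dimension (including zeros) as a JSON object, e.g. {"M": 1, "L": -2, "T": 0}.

{"T": -1, "L": -1, "Θ": 1}

Dimensional matrix (T×L×Θ by cp×γ×v×g×f×ω):
  T: [-2 -1 -1 -2 -1 -1]
  L: [ 2  0  1  1  0  0]
  Θ: [-1  0  0  0  0  0]
  [T]: (-1)·-2+(2)·-1+(1)·-1+(-1)·-1+(1)·-1 = -1
  [L]: (-1)·2+(2)·0+(1)·1+(-1)·0+(1)·0 = -1
  [Θ]: (-1)·-1+(2)·0+(1)·0+(-1)·0+(1)·0 = 1
⇒ T^-1 L^-1 Θ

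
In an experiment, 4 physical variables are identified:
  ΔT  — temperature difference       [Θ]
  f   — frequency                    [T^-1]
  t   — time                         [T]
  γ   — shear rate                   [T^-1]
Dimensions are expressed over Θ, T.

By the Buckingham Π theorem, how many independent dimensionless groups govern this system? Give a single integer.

Write exponents as rows Θ,T / cols ΔT,f,t,γ:
  Θ: [ 1  0  0  0]
  T: [ 0 -1  1 -1]
Row reduction gives pivot columns ΔT,f; rank = 2
n=4, r=2 ⇒ 2 dimensionless groups

2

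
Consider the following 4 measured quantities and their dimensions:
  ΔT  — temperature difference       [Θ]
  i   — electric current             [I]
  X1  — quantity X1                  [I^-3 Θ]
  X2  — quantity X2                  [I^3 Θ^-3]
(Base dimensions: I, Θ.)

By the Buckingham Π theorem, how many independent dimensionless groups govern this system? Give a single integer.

2

Dimensional matrix (I×Θ by ΔT×i×X1×X2):
  I: [ 0  1 -3  3]
  Θ: [ 1  0  1 -3]
Row reduction gives pivot columns ΔT,i; rank = 2
Π count = n − r = 4 − 2 = 2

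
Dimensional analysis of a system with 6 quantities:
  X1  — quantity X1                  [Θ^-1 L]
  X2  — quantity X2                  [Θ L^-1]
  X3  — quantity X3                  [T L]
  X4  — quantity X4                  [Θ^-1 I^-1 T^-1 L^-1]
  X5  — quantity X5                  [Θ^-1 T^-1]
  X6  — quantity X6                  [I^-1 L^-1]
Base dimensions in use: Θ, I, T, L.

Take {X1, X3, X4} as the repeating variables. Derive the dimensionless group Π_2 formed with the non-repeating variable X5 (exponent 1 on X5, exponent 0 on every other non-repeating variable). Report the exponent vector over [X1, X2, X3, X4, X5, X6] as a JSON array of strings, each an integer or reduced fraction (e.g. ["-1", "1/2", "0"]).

Write exponents as rows Θ,I,T,L / cols X1,X2,X3,X4,X5,X6:
  Θ: [-1  1  0 -1 -1  0]
  I: [ 0  0  0 -1  0 -1]
  T: [ 0  0  1 -1 -1  0]
  L: [ 1 -1  1 -1  0 -1]
Row reduction gives pivot columns X1,X3,X4; rank = 3
Pivot set = {X1,X3,X4}, free = {X2,X5,X6}
RREF:
  r0: [   1   -1    0    0    1   -1]
  r1: [   0    0    1    0   -1    1]
  r2: [   0    0    0    1    0    1]
  r3: [   0    0    0    0    0    0]
Fix exponent of X5 at 1, X2 at 0, X6 at 0; solve each RREF row for its pivot's exponent:
  r0: exp(X1) + (1)·1 = 0 ⇒ exp(X1) = -1
  r1: exp(X3) + (-1)·1 = 0 ⇒ exp(X3) = 1
  r2: exp(X4) + (0)·1 = 0 ⇒ exp(X4) = 0
Π_2 = X1^-1 · X3 · X5

["-1", "0", "1", "0", "1", "0"]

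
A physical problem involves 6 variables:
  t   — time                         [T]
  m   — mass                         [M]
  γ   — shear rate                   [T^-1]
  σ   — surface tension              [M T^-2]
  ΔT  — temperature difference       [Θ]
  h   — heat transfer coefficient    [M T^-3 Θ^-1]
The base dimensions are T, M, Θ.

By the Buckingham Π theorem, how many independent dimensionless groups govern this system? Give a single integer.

Write exponents as rows T,M,Θ / cols t,m,γ,σ,ΔT,h:
  T: [ 1  0 -1 -2  0 -3]
  M: [ 0  1  0  1  0  1]
  Θ: [ 0  0  0  0  1 -1]
RREF → pivots at {t,m,ΔT} ⇒ r = 3
Π count = n − r = 6 − 3 = 3

3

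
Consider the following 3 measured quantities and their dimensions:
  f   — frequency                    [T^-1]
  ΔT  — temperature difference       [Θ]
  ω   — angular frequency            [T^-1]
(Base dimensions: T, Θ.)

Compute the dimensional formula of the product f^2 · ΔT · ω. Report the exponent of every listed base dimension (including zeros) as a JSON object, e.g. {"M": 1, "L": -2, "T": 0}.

{"T": -3, "Θ": 1}

Exponent matrix [T,Θ] × [f,ΔT,ω]:
  T: [-1  0 -1]
  Θ: [ 0  1  0]
  [T]: (2)·-1+(1)·0+(1)·-1 = -3
  [Θ]: (2)·0+(1)·1+(1)·0 = 1
⇒ T^-3 Θ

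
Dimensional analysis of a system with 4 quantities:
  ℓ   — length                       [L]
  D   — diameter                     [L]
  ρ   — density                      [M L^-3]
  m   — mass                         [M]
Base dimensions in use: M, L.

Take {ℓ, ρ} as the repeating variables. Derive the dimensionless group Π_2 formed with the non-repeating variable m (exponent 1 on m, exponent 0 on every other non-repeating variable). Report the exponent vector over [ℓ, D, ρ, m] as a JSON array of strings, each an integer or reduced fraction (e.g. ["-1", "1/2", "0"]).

Write exponents as rows M,L / cols ℓ,D,ρ,m:
  M: [ 0  0  1  1]
  L: [ 1  1 -3  0]
RREF → pivots at {ℓ,ρ} ⇒ r = 2
Pivot set = {ℓ,ρ}, free = {D,m}
RREF:
  r0: [   1    1    0    3]
  r1: [   0    0    1    1]
Fix exponent of m at 1, D at 0; solve each RREF row for its pivot's exponent:
  r0: exp(ℓ) + (3)·1 = 0 ⇒ exp(ℓ) = -3
  r1: exp(ρ) + (1)·1 = 0 ⇒ exp(ρ) = -1
Π_2 = ℓ^-3 · ρ^-1 · m

["-3", "0", "-1", "1"]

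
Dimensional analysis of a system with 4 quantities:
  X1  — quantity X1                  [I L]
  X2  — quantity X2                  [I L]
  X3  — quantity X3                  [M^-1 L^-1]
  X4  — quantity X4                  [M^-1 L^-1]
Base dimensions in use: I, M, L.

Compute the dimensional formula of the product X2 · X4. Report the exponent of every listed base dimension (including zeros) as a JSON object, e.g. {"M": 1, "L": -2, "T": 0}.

Write exponents as rows I,M,L / cols X1,X2,X3,X4:
  I: [ 1  1  0  0]
  M: [ 0  0 -1 -1]
  L: [ 1  1 -1 -1]
  [I]: (1)·1+(1)·0 = 1
  [M]: (1)·0+(1)·-1 = -1
  [L]: (1)·1+(1)·-1 = 0
⇒ I M^-1

{"I": 1, "M": -1, "L": 0}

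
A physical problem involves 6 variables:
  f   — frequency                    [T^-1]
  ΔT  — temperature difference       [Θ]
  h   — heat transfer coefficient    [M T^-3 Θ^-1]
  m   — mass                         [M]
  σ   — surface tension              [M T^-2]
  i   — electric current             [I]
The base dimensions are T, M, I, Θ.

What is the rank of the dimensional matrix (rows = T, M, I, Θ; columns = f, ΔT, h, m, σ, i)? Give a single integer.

4

Exponent matrix [T,M,I,Θ] × [f,ΔT,h,m,σ,i]:
  T: [-1  0 -3  0 -2  0]
  M: [ 0  0  1  1  1  0]
  I: [ 0  0  0  0  0  1]
  Θ: [ 0  1 -1  0  0  0]
RREF → pivots at {f,ΔT,h,i} ⇒ r = 4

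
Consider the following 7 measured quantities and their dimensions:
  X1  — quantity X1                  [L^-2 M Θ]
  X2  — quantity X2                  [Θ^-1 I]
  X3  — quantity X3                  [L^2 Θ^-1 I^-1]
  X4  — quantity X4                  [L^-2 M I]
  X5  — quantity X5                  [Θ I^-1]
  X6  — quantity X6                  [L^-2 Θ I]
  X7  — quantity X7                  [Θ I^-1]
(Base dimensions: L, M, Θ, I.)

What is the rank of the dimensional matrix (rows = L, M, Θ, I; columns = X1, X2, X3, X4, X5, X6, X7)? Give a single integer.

3

Write exponents as rows L,M,Θ,I / cols X1,X2,X3,X4,X5,X6,X7:
  L: [-2  0  2 -2  0 -2  0]
  M: [ 1  0  0  1  0  0  0]
  Θ: [ 1 -1 -1  0  1  1  1]
  I: [ 0  1 -1  1 -1  1 -1]
RREF → pivots at {X1,X2,X3} ⇒ r = 3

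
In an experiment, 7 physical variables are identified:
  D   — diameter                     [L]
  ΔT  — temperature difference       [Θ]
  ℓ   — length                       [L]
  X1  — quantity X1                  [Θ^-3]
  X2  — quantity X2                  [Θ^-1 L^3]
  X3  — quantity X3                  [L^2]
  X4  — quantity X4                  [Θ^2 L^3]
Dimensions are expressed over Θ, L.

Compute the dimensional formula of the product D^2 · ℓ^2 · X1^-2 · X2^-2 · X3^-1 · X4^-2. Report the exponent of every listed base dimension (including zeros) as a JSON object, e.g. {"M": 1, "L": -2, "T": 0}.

Dimensional matrix (Θ×L by D×ΔT×ℓ×X1×X2×X3×X4):
  Θ: [ 0  1  0 -3 -1  0  2]
  L: [ 1  0  1  0  3  2  3]
  [Θ]: (2)·0+(2)·0+(-2)·-3+(-2)·-1+(-1)·0+(-2)·2 = 4
  [L]: (2)·1+(2)·1+(-2)·0+(-2)·3+(-1)·2+(-2)·3 = -10
⇒ Θ^4 L^-10

{"Θ": 4, "L": -10}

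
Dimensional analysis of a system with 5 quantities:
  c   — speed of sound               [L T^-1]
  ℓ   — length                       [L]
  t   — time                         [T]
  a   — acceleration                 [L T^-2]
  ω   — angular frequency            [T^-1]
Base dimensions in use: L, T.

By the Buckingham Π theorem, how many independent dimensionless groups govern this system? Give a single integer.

3

Exponent matrix [L,T] × [c,ℓ,t,a,ω]:
  L: [ 1  1  0  1  0]
  T: [-1  0  1 -2 -1]
RREF → pivots at {c,ℓ} ⇒ r = 2
n=5, r=2 ⇒ 3 dimensionless groups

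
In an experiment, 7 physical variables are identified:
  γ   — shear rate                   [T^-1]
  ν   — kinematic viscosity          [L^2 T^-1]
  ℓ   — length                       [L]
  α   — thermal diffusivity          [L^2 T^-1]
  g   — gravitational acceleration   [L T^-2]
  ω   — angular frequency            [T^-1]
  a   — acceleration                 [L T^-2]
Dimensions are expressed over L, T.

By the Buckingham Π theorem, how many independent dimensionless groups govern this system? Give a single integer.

5

Dimensional matrix (L×T by γ×ν×ℓ×α×g×ω×a):
  L: [ 0  2  1  2  1  0  1]
  T: [-1 -1  0 -1 -2 -1 -2]
RREF → pivots at {γ,ν} ⇒ r = 2
Π count = n − r = 7 − 2 = 5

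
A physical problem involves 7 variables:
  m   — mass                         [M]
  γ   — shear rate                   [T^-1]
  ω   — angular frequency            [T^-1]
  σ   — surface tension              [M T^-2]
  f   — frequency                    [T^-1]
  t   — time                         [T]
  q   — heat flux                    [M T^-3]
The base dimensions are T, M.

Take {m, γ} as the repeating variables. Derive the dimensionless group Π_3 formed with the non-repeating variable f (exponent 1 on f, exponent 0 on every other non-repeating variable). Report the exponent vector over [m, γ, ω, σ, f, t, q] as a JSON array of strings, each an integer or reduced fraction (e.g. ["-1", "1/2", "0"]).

Write exponents as rows T,M / cols m,γ,ω,σ,f,t,q:
  T: [ 0 -1 -1 -2 -1  1 -3]
  M: [ 1  0  0  1  0  0  1]
RREF → pivots at {m,γ} ⇒ r = 2
Repeat: m,γ; free: ω,σ,f,t,q
RREF:
  r0: [   1    0    0    1    0    0    1]
  r1: [   0    1    1    2    1   -1    3]
Fix exponent of f at 1, ω at 0, σ at 0, t at 0, q at 0; solve each RREF row for its pivot's exponent:
  r0: exp(m) + (0)·1 = 0 ⇒ exp(m) = 0
  r1: exp(γ) + (1)·1 = 0 ⇒ exp(γ) = -1
Π_3 = γ^-1 · f

["0", "-1", "0", "0", "1", "0", "0"]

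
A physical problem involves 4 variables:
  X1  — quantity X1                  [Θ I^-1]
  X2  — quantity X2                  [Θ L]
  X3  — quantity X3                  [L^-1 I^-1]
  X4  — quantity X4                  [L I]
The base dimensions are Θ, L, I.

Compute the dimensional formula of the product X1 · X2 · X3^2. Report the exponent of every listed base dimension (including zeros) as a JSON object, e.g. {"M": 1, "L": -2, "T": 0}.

{"Θ": 2, "L": -1, "I": -3}

Write exponents as rows Θ,L,I / cols X1,X2,X3,X4:
  Θ: [ 1  1  0  0]
  L: [ 0  1 -1  1]
  I: [-1  0 -1  1]
  [Θ]: (1)·1+(1)·1+(2)·0 = 2
  [L]: (1)·0+(1)·1+(2)·-1 = -1
  [I]: (1)·-1+(1)·0+(2)·-1 = -3
⇒ Θ^2 L^-1 I^-3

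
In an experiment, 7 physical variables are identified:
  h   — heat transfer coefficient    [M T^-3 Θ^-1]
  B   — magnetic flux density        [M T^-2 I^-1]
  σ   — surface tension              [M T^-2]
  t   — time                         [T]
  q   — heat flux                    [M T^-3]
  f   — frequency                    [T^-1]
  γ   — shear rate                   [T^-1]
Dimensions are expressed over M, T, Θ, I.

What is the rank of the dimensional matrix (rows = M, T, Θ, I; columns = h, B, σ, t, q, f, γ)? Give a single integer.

Dimensional matrix (M×T×Θ×I by h×B×σ×t×q×f×γ):
  M: [ 1  1  1  0  1  0  0]
  T: [-3 -2 -2  1 -3 -1 -1]
  Θ: [-1  0  0  0  0  0  0]
  I: [ 0 -1  0  0  0  0  0]
Row reduction gives pivot columns h,B,σ,t; rank = 4

4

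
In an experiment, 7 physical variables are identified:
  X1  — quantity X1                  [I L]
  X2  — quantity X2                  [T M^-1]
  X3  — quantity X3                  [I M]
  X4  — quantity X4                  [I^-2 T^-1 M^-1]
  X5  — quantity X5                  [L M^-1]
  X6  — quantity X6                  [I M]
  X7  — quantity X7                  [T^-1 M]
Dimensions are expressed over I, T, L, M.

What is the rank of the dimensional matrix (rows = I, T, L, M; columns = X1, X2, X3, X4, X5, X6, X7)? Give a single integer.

Dimensional matrix (I×T×L×M by X1×X2×X3×X4×X5×X6×X7):
  I: [ 1  0  1 -2  0  1  0]
  T: [ 0  1  0 -1  0  0 -1]
  L: [ 1  0  0  0  1  0  0]
  M: [ 0 -1  1 -1 -1  1  1]
Row reduction gives pivot columns X1,X2,X3; rank = 3

3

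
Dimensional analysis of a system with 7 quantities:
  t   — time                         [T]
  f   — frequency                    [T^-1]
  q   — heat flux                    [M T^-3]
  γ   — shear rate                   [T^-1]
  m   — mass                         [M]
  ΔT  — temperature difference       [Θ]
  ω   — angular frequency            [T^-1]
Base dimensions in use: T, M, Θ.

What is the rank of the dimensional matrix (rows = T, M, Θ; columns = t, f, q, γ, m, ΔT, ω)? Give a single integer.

Exponent matrix [T,M,Θ] × [t,f,q,γ,m,ΔT,ω]:
  T: [ 1 -1 -3 -1  0  0 -1]
  M: [ 0  0  1  0  1  0  0]
  Θ: [ 0  0  0  0  0  1  0]
Row reduction gives pivot columns t,q,ΔT; rank = 3

3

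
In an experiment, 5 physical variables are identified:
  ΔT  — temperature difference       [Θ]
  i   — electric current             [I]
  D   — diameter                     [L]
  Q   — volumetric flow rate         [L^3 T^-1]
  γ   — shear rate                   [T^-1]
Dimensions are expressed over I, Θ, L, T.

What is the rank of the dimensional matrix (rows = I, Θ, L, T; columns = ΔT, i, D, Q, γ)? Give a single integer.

Write exponents as rows I,Θ,L,T / cols ΔT,i,D,Q,γ:
  I: [ 0  1  0  0  0]
  Θ: [ 1  0  0  0  0]
  L: [ 0  0  1  3  0]
  T: [ 0  0  0 -1 -1]
Row reduction gives pivot columns ΔT,i,D,Q; rank = 4

4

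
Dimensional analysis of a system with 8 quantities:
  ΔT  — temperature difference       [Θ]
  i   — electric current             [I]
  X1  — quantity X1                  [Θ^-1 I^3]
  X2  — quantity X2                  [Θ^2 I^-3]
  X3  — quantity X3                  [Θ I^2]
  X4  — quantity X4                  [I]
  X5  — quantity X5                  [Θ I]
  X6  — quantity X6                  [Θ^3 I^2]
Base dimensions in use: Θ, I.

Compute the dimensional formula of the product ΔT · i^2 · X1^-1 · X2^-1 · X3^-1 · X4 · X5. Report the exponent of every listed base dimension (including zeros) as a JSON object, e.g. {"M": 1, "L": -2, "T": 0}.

{"Θ": 0, "I": 2}

Dimensional matrix (Θ×I by ΔT×i×X1×X2×X3×X4×X5×X6):
  Θ: [ 1  0 -1  2  1  0  1  3]
  I: [ 0  1  3 -3  2  1  1  2]
  [Θ]: (1)·1+(2)·0+(-1)·-1+(-1)·2+(-1)·1+(1)·0+(1)·1 = 0
  [I]: (1)·0+(2)·1+(-1)·3+(-1)·-3+(-1)·2+(1)·1+(1)·1 = 2
⇒ I^2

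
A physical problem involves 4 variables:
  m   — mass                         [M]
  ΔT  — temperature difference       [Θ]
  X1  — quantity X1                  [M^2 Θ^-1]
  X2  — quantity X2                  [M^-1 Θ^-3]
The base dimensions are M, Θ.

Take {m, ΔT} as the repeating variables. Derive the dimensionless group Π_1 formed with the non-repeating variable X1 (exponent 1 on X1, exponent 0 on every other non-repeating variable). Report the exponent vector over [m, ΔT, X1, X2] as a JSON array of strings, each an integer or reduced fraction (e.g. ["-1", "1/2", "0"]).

["-2", "1", "1", "0"]

Write exponents as rows M,Θ / cols m,ΔT,X1,X2:
  M: [ 1  0  2 -1]
  Θ: [ 0  1 -1 -3]
Echelon form has 2 nonzero rows (pivots: m,ΔT)
Pivot set = {m,ΔT}, free = {X1,X2}
RREF:
  r0: [   1    0    2   -1]
  r1: [   0    1   -1   -3]
Fix exponent of X1 at 1, X2 at 0; solve each RREF row for its pivot's exponent:
  r0: exp(m) + (2)·1 = 0 ⇒ exp(m) = -2
  r1: exp(ΔT) + (-1)·1 = 0 ⇒ exp(ΔT) = 1
Π_1 = m^-2 · ΔT · X1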